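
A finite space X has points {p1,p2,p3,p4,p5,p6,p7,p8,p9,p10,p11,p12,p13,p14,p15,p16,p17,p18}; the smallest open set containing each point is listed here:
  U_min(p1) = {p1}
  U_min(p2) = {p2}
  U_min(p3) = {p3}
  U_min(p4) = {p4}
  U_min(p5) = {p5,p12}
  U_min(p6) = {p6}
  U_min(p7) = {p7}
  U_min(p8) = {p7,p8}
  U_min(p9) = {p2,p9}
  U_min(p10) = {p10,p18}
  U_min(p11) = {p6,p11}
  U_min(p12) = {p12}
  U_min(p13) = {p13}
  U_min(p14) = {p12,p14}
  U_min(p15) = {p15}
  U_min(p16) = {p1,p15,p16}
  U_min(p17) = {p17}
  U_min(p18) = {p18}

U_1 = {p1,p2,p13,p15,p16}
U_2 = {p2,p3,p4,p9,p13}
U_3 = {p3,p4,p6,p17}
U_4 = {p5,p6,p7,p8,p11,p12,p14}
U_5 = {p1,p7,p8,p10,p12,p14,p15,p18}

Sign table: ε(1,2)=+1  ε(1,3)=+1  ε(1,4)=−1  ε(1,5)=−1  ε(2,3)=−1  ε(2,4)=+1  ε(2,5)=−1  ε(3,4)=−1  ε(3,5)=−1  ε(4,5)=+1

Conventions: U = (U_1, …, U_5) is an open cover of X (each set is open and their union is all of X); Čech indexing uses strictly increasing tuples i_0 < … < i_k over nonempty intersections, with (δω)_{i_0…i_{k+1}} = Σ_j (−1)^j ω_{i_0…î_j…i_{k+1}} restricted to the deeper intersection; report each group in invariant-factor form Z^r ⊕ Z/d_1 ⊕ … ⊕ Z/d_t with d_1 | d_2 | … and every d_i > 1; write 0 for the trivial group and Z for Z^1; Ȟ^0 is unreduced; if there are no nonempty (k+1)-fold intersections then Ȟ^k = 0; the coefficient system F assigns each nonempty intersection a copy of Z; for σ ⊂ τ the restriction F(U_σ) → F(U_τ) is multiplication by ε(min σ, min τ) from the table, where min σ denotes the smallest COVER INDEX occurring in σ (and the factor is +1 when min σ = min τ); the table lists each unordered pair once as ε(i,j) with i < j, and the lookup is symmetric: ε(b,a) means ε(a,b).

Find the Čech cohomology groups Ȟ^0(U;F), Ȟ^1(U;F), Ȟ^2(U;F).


intersection data:
  U12={p2,p13} U15={p1,p15} U23={p3,p4} U34={p6} U45={p7,p8,p12,p14}
C dims 5,5; δ0: rk 5, SNF 1^4·2
Ȟ^0 = (5 − 5) − 0 = 0, so Ȟ^0 ≅ 0
Ȟ^1 = (5 − 0) − 5 = 0 plus torsion [2], so Ȟ^1 ≅ Z/2
Ȟ^2 = (0 − 0) − 0 = 0, so Ȟ^2 ≅ 0

Ȟ^0(U;F) ≅ 0,  Ȟ^1(U;F) ≅ Z/2,  Ȟ^2(U;F) ≅ 0


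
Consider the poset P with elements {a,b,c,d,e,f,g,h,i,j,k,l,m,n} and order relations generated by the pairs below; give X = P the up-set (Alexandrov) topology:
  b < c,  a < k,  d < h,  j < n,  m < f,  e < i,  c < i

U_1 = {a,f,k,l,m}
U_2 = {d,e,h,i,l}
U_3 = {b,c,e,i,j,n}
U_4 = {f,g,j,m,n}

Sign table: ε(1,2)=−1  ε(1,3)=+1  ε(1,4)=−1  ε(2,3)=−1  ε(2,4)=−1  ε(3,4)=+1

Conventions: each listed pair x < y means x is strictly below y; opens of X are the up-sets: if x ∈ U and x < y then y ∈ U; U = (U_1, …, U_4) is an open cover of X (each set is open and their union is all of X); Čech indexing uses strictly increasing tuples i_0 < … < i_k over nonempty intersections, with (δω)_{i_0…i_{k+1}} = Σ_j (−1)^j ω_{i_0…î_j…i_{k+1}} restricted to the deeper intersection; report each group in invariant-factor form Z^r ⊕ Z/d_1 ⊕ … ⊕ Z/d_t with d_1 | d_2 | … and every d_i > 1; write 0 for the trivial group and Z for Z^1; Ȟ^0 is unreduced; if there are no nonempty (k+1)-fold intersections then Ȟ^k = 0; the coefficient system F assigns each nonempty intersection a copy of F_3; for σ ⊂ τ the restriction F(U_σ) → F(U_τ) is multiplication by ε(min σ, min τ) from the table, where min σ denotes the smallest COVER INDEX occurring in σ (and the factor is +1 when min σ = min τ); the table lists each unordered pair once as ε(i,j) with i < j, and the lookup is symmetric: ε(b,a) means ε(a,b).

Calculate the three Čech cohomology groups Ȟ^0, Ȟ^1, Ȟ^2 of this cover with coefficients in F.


nerve of the cover:
  U12={l} U14={f,m} U23={e,i} U34={j,n}
C dims 4,4; δ0: rk_F3 4
Ȟ^0 = (4 − 4) − 0 = 0, so Ȟ^0 ≅ 0
Ȟ^1 = (4 − 0) − 4 = 0, so Ȟ^1 ≅ 0
Ȟ^2 = (0 − 0) − 0 = 0, so Ȟ^2 ≅ 0

Ȟ^0(U;F) ≅ 0,  Ȟ^1(U;F) ≅ 0,  Ȟ^2(U;F) ≅ 0


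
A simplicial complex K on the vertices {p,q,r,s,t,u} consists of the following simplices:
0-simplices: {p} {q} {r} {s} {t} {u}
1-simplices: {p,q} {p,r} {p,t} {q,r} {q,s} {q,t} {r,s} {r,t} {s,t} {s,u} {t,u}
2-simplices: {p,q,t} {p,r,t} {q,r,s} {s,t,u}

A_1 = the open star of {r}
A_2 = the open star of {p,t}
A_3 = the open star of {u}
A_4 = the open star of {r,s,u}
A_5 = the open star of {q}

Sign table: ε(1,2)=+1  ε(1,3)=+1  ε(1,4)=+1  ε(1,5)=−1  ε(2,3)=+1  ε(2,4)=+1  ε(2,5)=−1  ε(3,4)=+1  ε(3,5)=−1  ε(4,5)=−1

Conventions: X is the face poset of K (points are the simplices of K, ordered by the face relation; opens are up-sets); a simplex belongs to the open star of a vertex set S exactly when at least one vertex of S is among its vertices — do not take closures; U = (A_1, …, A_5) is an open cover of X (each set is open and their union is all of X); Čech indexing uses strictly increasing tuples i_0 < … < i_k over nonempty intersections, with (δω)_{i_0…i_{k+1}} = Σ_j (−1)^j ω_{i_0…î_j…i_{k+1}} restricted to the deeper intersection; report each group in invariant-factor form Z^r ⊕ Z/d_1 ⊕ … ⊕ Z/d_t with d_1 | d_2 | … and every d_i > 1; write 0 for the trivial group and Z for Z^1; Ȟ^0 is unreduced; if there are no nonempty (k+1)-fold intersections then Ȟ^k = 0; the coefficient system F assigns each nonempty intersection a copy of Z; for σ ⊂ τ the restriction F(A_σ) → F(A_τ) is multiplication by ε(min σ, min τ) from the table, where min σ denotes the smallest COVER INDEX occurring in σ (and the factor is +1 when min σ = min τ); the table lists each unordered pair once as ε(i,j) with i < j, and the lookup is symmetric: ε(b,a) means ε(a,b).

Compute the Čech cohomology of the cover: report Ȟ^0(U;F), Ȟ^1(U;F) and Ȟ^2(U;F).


intersection data:
  A1={{r},{p,r},{q,r},{r,s},{r,t},{p,r,t},{q,r,s}} A2={{p},{t},{p,q},{p,r},{p,t},{q,t},{r,t},{s,t},{t,u},{p,q,t},{p,r,t},{s,t,u}} A3={{u},{s,u},{t,u},{s,t,u}} A4={{r},{s},{u},{p,r},{q,r},{q,s},{r,s},{r,t},{s,t},{s,u},{t,u},{p,r,t},{q,r,s},{s,t,u}} A5={{q},{p,q},{q,r},{q,s},{q,t},{p,q,t},{q,r,s}}
  A12={{p,r},{r,t},{p,r,t}} A14={{r},{p,r},{q,r},{r,s},{r,t},{p,r,t},{q,r,s}} A15={{q,r},{q,r,s}} A23={{t,u},{s,t,u}} A24={{p,r},{r,t},{s,t},{t,u},{p,r,t},{s,t,u}} A25={{p,q},{q,t},{p,q,t}} A34={{u},{s,u},{t,u},{s,t,u}} A45={{q,r},{q,s},{q,r,s}}
  A124={{p,r},{r,t},{p,r,t}} A145={{q,r},{q,r,s}} A234={{t,u},{s,t,u}}
C dims 5,8,3; δ0: rk 4, SNF 1^4; δ1: rk 3, SNF 1^3
Ȟ^0 = (5 − 4) − 0 = 1, so Ȟ^0 ≅ Z
Ȟ^1 = (8 − 3) − 4 = 1, so Ȟ^1 ≅ Z
Ȟ^2 = (3 − 0) − 3 = 0, so Ȟ^2 ≅ 0

Ȟ^0(U;F) ≅ Z,  Ȟ^1(U;F) ≅ Z,  Ȟ^2(U;F) ≅ 0


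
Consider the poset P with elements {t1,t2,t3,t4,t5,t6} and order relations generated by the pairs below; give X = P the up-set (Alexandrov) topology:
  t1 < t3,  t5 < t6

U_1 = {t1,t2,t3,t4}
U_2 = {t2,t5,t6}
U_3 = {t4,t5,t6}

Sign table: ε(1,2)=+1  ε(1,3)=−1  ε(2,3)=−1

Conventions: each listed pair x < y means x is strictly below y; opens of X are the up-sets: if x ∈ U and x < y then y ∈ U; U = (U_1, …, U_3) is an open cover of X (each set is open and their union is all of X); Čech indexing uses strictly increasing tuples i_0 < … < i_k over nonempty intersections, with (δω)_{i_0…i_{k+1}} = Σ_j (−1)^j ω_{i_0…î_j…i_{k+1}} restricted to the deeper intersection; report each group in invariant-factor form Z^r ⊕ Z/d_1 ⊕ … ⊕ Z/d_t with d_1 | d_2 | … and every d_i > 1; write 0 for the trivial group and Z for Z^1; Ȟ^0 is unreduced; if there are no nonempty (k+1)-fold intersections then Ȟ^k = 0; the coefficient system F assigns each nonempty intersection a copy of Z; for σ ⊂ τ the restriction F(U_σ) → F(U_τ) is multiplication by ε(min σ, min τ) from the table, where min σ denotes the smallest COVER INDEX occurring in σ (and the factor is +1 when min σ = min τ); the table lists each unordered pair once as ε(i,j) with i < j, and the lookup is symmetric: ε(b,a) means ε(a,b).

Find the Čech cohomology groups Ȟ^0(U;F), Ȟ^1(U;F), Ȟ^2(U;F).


intersection data:
  U12={t2} U13={t4} U23={t5,t6}
C dims 3,3; δ0: rk 2, SNF 1^2
Ȟ^0 = (3 − 2) − 0 = 1, so Ȟ^0 ≅ Z
Ȟ^1 = (3 − 0) − 2 = 1, so Ȟ^1 ≅ Z
Ȟ^2 = (0 − 0) − 0 = 0, so Ȟ^2 ≅ 0

Ȟ^0(U;F) ≅ Z; Ȟ^1(U;F) ≅ Z; Ȟ^2(U;F) ≅ 0


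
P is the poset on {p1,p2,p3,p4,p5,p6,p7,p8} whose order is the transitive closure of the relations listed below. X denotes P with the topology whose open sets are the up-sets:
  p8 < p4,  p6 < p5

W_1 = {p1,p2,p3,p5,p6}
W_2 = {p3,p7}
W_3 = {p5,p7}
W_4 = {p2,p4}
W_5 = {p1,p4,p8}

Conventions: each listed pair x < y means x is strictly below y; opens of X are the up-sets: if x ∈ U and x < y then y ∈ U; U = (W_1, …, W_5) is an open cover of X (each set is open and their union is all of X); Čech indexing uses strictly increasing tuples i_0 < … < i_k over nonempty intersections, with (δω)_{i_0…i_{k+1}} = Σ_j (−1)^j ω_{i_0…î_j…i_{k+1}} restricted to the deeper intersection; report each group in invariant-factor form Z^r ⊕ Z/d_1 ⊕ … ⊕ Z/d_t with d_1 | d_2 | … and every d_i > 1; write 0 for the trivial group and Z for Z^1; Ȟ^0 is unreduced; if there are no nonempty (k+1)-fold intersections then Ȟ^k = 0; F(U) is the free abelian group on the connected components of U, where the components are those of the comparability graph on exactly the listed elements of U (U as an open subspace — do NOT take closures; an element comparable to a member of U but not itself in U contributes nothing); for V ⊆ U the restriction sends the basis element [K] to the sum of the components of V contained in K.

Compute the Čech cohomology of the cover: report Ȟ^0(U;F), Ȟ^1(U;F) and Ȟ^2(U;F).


Ȟ^0(U;F) ≅ Z^6,  Ȟ^1(U;F) ≅ 0,  Ȟ^2(U;F) ≅ 0

nonempty intersections:
  W12={p3} W13={p5} W14={p2} W15={p1} W23={p7} W45={p4}
components per intersection:
  W1: {p1} {p2} {p3} {p5,p6}
  W2: {p3} {p7}
  W3: {p5} {p7}
  W4: {p2} {p4}
  W5: {p1} {p4,p8}
  W12: {p3}
  W13: {p5}
  W14: {p2}
  W15: {p1}
  W23: {p7}
  W45: {p4}
C dims 12,6; δ0: rk 6, SNF 1^6
Ȟ^0: (12−6)−0=6 ⇒ Z^6
Ȟ^1: (6−0)−6=0 ⇒ 0
Ȟ^2: (0−0)−0=0 ⇒ 0


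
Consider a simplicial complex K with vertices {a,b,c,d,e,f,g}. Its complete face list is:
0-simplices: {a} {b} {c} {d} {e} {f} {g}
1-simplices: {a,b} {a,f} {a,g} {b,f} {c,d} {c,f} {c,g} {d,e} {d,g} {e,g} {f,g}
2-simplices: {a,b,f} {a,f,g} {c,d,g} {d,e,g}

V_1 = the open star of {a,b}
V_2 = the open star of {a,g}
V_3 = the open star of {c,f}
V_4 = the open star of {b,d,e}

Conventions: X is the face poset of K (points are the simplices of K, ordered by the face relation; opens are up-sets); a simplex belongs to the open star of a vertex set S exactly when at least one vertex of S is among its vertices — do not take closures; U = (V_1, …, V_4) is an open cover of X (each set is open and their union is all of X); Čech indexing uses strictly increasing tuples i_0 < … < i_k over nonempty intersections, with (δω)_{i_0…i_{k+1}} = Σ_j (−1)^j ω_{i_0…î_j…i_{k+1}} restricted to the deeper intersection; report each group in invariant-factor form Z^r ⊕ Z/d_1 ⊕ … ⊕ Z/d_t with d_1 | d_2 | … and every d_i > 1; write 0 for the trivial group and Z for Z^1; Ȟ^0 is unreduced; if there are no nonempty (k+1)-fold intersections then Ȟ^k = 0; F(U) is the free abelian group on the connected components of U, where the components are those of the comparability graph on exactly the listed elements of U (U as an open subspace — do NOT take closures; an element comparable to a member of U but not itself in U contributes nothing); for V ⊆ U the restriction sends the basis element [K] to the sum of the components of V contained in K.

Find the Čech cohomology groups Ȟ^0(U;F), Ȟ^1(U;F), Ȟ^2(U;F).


intersection data:
  V1={{a},{b},{a,b},{a,f},{a,g},{b,f},{a,b,f},{a,f,g}} V2={{a},{g},{a,b},{a,f},{a,g},{c,g},{d,g},{e,g},{f,g},{a,b,f},{a,f,g},{c,d,g},{d,e,g}} V3={{c},{f},{a,f},{b,f},{c,d},{c,f},{c,g},{f,g},{a,b,f},{a,f,g},{c,d,g}} V4={{b},{d},{e},{a,b},{b,f},{c,d},{d,e},{d,g},{e,g},{a,b,f},{c,d,g},{d,e,g}}
  V12={{a},{a,b},{a,f},{a,g},{a,b,f},{a,f,g}} V13={{a,f},{b,f},{a,b,f},{a,f,g}} V14={{b},{a,b},{b,f},{a,b,f}} V23={{a,f},{c,g},{f,g},{a,b,f},{a,f,g},{c,d,g}} V24={{a,b},{d,g},{e,g},{a,b,f},{c,d,g},{d,e,g}} V34={{b,f},{c,d},{a,b,f},{c,d,g}}
  V123={{a,f},{a,b,f},{a,f,g}} V124={{a,b},{a,b,f}} V134={{b,f},{a,b,f}} V234={{a,b,f},{c,d,g}}
  V1234={{a,b,f}}
components per intersection:
  V1: {{a},{b},{a,b},{a,f},{a,g},{b,f},{a,b,f},{a,f,g}}
  V2: {{a},{g},{a,b},{a,f},{a,g},{c,g},{d,g},{e,g},{f,g},{a,b,f},{a,f,g},{c,d,g},{d,e,g}}
  V3: {{c},{f},{a,f},{b,f},{c,d},{c,f},{c,g},{f,g},{a,b,f},{a,f,g},{c,d,g}}
  V4: {{b},{a,b},{b,f},{a,b,f}} {{d},{e},{c,d},{d,e},{d,g},{e,g},{c,d,g},{d,e,g}}
  V12: {{a},{a,b},{a,f},{a,g},{a,b,f},{a,f,g}}
  V13: {{a,f},{b,f},{a,b,f},{a,f,g}}
  V14: {{b},{a,b},{b,f},{a,b,f}}
  V23: {{a,f},{f,g},{a,b,f},{a,f,g}} {{c,g},{c,d,g}}
  V24: {{a,b},{a,b,f}} {{d,g},{e,g},{c,d,g},{d,e,g}}
  V34: {{b,f},{a,b,f}} {{c,d},{c,d,g}}
  V123: {{a,f},{a,b,f},{a,f,g}}
  V124: {{a,b},{a,b,f}}
  V134: {{b,f},{a,b,f}}
  V234: {{a,b,f}} {{c,d,g}}
  V1234: {{a,b,f}}
C dims 5,9,5,1; δ0: rk 4, SNF 1^4; δ1: rk 4, SNF 1^4; δ2: rk 1, SNF 1^1
Ȟ^0 = (5 − 4) − 0 = 1, so Ȟ^0 ≅ Z
Ȟ^1 = (9 − 4) − 4 = 1, so Ȟ^1 ≅ Z
Ȟ^2 = (5 − 1) − 4 = 0, so Ȟ^2 ≅ 0

Ȟ^0 = Z,  Ȟ^1 = Z,  Ȟ^2 = 0


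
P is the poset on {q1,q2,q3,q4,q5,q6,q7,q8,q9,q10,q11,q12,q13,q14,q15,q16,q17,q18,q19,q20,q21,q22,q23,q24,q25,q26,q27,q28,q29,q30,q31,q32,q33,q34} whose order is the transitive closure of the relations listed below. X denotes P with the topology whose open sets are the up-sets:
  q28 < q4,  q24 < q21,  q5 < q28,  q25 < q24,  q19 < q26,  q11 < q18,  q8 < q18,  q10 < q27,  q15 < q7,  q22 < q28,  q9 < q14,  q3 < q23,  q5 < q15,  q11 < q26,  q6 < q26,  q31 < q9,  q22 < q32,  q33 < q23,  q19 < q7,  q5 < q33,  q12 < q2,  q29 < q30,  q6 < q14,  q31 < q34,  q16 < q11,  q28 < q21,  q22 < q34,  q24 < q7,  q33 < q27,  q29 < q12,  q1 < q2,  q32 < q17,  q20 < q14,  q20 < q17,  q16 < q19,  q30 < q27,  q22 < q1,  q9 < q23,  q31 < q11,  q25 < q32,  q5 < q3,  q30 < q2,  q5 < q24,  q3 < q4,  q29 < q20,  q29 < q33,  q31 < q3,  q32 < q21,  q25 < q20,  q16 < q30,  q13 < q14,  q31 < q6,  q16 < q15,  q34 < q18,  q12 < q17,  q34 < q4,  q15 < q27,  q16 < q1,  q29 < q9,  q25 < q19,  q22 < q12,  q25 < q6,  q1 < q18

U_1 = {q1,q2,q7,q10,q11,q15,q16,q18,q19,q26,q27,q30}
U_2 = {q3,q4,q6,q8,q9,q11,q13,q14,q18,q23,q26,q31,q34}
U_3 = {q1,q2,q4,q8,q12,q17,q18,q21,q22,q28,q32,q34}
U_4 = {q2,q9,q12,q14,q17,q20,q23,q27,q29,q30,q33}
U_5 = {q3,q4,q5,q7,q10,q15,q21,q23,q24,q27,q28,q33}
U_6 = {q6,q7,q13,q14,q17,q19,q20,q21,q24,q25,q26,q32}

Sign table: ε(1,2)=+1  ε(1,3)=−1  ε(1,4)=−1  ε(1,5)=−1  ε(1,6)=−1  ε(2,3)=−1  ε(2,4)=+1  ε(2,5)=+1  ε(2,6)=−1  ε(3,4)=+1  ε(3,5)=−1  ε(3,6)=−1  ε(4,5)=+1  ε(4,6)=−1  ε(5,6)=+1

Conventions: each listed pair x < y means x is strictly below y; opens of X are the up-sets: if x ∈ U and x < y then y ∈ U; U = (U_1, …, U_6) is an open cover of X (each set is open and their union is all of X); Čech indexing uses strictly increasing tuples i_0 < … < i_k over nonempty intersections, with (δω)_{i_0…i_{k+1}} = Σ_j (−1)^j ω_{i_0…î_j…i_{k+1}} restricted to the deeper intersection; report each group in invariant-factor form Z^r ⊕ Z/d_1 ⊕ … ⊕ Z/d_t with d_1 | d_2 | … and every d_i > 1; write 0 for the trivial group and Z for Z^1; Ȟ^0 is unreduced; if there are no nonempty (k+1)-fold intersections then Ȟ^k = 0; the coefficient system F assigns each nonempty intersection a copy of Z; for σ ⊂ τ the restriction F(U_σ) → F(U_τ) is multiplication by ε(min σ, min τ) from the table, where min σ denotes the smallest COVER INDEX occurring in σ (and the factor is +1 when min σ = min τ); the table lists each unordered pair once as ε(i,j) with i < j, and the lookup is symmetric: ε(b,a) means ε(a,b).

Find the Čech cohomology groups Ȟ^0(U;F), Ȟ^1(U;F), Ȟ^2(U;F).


nerve simplices:
  U12={q11,q18,q26} U13={q1,q2,q18} U14={q2,q27,q30} U15={q7,q10,q15,q27} U16={q7,q19,q26} U23={q4,q8,q18,q34} U24={q9,q14,q23} U25={q3,q4,q23} U26={q6,q13,q14,q26} U34={q2,q12,q17} U35={q4,q21,q28} U36={q17,q21,q32} U45={q23,q27,q33} U46={q14,q17,q20} U56={q7,q21,q24}
  U123={q18} U126={q26} U134={q2} U145={q27} U156={q7} U235={q4} U245={q23} U246={q14} U346={q17} U356={q21}
C dims 6,15,10; δ0: rk 6, SNF 1^5·2; δ1: rk 9, SNF 1^9
degree 0: 6−6−0 = 0 → Ȟ^0 ≅ 0
degree 1: 15−9−6 = 0 plus torsion [2] → Ȟ^1 ≅ Z/2
degree 2: 10−0−9 = 1 → Ȟ^2 ≅ Z

Ȟ^0(U;F) ≅ 0, Ȟ^1(U;F) ≅ Z/2 and Ȟ^2(U;F) ≅ Z


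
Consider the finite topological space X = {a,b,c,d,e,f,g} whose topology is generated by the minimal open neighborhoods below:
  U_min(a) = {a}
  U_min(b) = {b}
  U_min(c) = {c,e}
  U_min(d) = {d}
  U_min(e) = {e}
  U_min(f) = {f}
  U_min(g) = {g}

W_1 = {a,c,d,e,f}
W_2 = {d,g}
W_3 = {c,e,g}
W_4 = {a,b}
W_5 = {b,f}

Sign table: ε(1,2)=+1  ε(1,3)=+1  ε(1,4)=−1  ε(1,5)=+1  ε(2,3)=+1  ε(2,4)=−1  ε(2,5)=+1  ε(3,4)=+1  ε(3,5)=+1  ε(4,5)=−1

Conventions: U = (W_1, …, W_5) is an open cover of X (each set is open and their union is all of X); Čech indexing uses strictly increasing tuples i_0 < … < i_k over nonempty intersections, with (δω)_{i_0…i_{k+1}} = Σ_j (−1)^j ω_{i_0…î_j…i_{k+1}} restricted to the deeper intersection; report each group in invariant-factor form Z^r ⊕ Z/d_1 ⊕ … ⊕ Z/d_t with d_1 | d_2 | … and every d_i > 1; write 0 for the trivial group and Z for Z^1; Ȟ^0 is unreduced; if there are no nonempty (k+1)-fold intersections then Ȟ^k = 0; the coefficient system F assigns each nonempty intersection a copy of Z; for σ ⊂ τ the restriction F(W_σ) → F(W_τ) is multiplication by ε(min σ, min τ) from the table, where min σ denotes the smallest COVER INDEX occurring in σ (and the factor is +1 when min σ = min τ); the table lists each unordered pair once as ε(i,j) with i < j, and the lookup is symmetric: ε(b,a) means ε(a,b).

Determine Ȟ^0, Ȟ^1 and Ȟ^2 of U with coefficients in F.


Ȟ^0 = Z, Ȟ^1 = Z^2 and Ȟ^2 = 0

nerve of the cover:
  W12={d} W13={c,e} W14={a} W15={f} W23={g} W45={b}
C dims 5,6; δ0: rk 4, SNF 1^4
Ȟ^0 = (5 − 4) − 0 = 1, so Ȟ^0 ≅ Z
Ȟ^1 = (6 − 0) − 4 = 2, so Ȟ^1 ≅ Z^2
Ȟ^2 = (0 − 0) − 0 = 0, so Ȟ^2 ≅ 0


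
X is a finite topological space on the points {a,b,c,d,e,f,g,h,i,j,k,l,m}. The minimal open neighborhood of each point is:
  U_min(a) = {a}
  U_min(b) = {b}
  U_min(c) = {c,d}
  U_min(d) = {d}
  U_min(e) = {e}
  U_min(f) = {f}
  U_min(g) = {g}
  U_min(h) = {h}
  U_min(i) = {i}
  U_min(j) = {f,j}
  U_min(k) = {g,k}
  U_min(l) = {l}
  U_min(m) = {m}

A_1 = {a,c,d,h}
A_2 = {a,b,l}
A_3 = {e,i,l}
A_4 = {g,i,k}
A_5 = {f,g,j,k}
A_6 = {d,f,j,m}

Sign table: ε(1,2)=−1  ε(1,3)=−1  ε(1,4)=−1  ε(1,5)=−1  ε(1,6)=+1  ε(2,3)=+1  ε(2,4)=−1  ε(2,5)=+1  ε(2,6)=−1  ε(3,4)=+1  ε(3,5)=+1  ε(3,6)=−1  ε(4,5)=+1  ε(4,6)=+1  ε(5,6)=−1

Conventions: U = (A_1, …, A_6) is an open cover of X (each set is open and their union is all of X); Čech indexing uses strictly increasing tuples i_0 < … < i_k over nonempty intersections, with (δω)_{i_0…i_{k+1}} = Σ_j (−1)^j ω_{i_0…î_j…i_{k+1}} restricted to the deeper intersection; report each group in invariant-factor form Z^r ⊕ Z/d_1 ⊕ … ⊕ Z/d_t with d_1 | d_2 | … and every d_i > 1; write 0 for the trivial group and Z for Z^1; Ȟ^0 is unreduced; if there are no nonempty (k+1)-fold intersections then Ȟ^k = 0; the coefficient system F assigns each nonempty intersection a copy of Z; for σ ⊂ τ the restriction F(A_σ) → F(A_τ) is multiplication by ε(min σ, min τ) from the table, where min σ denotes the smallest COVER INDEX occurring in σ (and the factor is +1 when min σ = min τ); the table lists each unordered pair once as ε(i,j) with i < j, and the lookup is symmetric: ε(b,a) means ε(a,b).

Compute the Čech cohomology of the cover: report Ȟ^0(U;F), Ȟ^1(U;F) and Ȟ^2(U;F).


cover nerve:
  A12={a} A16={d} A23={l} A34={i} A45={g,k} A56={f,j}
C dims 6,6; δ0: rk 5, SNF 1^5
Ȟ^0: (6−5)−0=1 ⇒ Z
Ȟ^1: (6−0)−5=1 ⇒ Z
Ȟ^2: (0−0)−0=0 ⇒ 0

Ȟ^0 = Z,  Ȟ^1 = Z,  Ȟ^2 = 0


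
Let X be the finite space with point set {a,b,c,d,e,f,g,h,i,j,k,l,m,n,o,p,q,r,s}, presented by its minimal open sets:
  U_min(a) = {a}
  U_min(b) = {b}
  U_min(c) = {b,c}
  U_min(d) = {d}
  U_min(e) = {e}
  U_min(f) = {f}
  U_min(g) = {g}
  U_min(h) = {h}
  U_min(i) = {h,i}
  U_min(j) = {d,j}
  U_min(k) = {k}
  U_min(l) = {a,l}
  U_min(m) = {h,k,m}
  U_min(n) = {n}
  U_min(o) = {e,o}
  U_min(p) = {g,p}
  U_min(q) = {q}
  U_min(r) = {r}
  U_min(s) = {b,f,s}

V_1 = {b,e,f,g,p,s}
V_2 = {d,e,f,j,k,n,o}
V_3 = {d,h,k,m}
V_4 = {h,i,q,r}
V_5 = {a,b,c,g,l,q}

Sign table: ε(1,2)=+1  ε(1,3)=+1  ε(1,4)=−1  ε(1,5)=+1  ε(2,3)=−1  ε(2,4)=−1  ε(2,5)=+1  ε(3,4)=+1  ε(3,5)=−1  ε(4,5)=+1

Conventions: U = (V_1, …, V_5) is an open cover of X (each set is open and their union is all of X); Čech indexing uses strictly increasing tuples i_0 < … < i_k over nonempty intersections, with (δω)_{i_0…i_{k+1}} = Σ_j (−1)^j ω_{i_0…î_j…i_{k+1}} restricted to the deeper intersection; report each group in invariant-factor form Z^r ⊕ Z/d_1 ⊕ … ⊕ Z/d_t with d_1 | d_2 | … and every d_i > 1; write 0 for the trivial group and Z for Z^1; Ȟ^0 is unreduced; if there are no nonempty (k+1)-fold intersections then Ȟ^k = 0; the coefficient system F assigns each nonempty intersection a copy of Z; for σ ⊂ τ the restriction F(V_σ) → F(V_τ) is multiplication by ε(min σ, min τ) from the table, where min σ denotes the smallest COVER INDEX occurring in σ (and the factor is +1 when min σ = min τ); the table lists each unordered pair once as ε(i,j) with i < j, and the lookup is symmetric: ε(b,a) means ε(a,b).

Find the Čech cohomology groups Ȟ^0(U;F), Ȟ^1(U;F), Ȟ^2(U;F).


Ȟ^0(U;F) ≅ 0; Ȟ^1(U;F) ≅ Z/2; Ȟ^2(U;F) ≅ 0

nonempty overlaps:
  V12={e,f} V15={b,g} V23={d,k} V34={h} V45={q}
C dims 5,5; δ0: rk 5, SNF 1^4·2
degree 0: 5−5−0 = 0 → Ȟ^0 ≅ 0
degree 1: 5−0−5 = 0 plus torsion [2] → Ȟ^1 ≅ Z/2
degree 2: 0−0−0 = 0 → Ȟ^2 ≅ 0


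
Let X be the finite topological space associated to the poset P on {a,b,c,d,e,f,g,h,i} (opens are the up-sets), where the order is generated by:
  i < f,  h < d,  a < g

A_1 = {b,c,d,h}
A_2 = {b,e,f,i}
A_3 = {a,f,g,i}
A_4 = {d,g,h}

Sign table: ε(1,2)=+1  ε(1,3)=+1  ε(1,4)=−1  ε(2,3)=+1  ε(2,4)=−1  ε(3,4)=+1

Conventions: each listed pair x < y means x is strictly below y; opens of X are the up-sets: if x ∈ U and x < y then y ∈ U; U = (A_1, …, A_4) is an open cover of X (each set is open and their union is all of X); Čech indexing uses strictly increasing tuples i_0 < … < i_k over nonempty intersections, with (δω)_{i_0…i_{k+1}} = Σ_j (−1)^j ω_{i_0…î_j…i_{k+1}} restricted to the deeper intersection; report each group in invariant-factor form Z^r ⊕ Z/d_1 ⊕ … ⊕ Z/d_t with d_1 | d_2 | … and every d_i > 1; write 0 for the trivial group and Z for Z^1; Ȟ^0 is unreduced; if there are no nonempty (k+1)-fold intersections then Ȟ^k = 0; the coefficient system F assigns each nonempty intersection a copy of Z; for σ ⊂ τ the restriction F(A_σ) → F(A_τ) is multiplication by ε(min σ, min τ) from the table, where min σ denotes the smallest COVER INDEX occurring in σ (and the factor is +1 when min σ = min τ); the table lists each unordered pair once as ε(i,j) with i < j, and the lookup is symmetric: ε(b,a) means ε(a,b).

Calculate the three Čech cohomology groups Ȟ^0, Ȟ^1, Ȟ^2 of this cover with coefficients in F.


Ȟ^0 ≅ 0,  Ȟ^1 ≅ Z/2,  Ȟ^2 ≅ 0

nerve simplices:
  A12={b} A14={d,h} A23={f,i} A34={g}
C dims 4,4; δ0: rk 4, SNF 1^3·2
degree 0: 4−4−0 = 0 → Ȟ^0 ≅ 0
degree 1: 4−0−4 = 0 plus torsion [2] → Ȟ^1 ≅ Z/2
degree 2: 0−0−0 = 0 → Ȟ^2 ≅ 0


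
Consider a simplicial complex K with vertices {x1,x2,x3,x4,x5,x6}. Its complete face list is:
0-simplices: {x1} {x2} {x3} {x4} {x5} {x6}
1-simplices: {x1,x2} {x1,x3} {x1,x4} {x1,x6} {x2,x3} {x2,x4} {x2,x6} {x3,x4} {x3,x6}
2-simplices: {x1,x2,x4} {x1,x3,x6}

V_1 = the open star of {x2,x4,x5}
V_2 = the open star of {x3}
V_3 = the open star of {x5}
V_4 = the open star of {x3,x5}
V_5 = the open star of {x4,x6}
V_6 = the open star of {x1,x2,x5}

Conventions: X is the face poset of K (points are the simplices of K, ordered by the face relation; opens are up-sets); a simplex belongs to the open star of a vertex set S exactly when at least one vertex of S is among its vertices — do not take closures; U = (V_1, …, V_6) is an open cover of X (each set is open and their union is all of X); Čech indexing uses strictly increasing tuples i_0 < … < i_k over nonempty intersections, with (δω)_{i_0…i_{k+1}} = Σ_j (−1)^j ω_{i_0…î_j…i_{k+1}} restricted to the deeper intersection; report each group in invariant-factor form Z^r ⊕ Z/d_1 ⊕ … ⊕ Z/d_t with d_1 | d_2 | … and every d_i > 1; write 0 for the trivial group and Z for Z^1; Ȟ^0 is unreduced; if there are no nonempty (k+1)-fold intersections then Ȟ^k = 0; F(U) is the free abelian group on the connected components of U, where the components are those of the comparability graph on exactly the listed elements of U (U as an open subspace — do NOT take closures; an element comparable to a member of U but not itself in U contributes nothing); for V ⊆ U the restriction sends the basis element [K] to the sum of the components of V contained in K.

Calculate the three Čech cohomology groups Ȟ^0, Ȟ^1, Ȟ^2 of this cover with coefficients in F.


Ȟ^0 = Z^2, Ȟ^1 = Z^3 and Ȟ^2 = 0

intersection data:
  V1={{x2},{x4},{x5},{x1,x2},{x1,x4},{x2,x3},{x2,x4},{x2,x6},{x3,x4},{x1,x2,x4}} V2={{x3},{x1,x3},{x2,x3},{x3,x4},{x3,x6},{x1,x3,x6}} V3={{x5}} V4={{x3},{x5},{x1,x3},{x2,x3},{x3,x4},{x3,x6},{x1,x3,x6}} V5={{x4},{x6},{x1,x4},{x1,x6},{x2,x4},{x2,x6},{x3,x4},{x3,x6},{x1,x2,x4},{x1,x3,x6}} V6={{x1},{x2},{x5},{x1,x2},{x1,x3},{x1,x4},{x1,x6},{x2,x3},{x2,x4},{x2,x6},{x1,x2,x4},{x1,x3,x6}}
  V12={{x2,x3},{x3,x4}} V13={{x5}} V14={{x5},{x2,x3},{x3,x4}} V15={{x4},{x1,x4},{x2,x4},{x2,x6},{x3,x4},{x1,x2,x4}} V16={{x2},{x5},{x1,x2},{x1,x4},{x2,x3},{x2,x4},{x2,x6},{x1,x2,x4}} V24={{x3},{x1,x3},{x2,x3},{x3,x4},{x3,x6},{x1,x3,x6}} V25={{x3,x4},{x3,x6},{x1,x3,x6}} V26={{x1,x3},{x2,x3},{x1,x3,x6}} V34={{x5}} V36={{x5}} V45={{x3,x4},{x3,x6},{x1,x3,x6}} V46={{x5},{x1,x3},{x2,x3},{x1,x3,x6}} V56={{x1,x4},{x1,x6},{x2,x4},{x2,x6},{x1,x2,x4},{x1,x3,x6}}
  V124={{x2,x3},{x3,x4}} V125={{x3,x4}} V126={{x2,x3}} V134={{x5}} V136={{x5}} V145={{x3,x4}} V146={{x5},{x2,x3}} V156={{x1,x4},{x2,x4},{x2,x6},{x1,x2,x4}} V245={{x3,x4},{x3,x6},{x1,x3,x6}} V246={{x1,x3},{x2,x3},{x1,x3,x6}} V256={{x1,x3,x6}} V346={{x5}} V456={{x1,x3,x6}}
  V1245={{x3,x4}} V1246={{x2,x3}} V1346={{x5}} V2456={{x1,x3,x6}}
components per intersection:
  V1: {{x2},{x4},{x1,x2},{x1,x4},{x2,x3},{x2,x4},{x2,x6},{x3,x4},{x1,x2,x4}} {{x5}}
  V2: {{x3},{x1,x3},{x2,x3},{x3,x4},{x3,x6},{x1,x3,x6}}
  V3: {{x5}}
  V4: {{x3},{x1,x3},{x2,x3},{x3,x4},{x3,x6},{x1,x3,x6}} {{x5}}
  V5: {{x4},{x1,x4},{x2,x4},{x3,x4},{x1,x2,x4}} {{x6},{x1,x6},{x2,x6},{x3,x6},{x1,x3,x6}}
  V6: {{x1},{x2},{x1,x2},{x1,x3},{x1,x4},{x1,x6},{x2,x3},{x2,x4},{x2,x6},{x1,x2,x4},{x1,x3,x6}} {{x5}}
  V12: {{x2,x3}} {{x3,x4}}
  V13: {{x5}}
  V14: {{x5}} {{x2,x3}} {{x3,x4}}
  V15: {{x4},{x1,x4},{x2,x4},{x3,x4},{x1,x2,x4}} {{x2,x6}}
  V16: {{x2},{x1,x2},{x1,x4},{x2,x3},{x2,x4},{x2,x6},{x1,x2,x4}} {{x5}}
  V24: {{x3},{x1,x3},{x2,x3},{x3,x4},{x3,x6},{x1,x3,x6}}
  V25: {{x3,x4}} {{x3,x6},{x1,x3,x6}}
  V26: {{x1,x3},{x1,x3,x6}} {{x2,x3}}
  V34: {{x5}}
  V36: {{x5}}
  V45: {{x3,x4}} {{x3,x6},{x1,x3,x6}}
  V46: {{x5}} {{x1,x3},{x1,x3,x6}} {{x2,x3}}
  V56: {{x1,x4},{x2,x4},{x1,x2,x4}} {{x1,x6},{x1,x3,x6}} {{x2,x6}}
  V124: {{x2,x3}} {{x3,x4}}
  V125: {{x3,x4}}
  V126: {{x2,x3}}
  V134: {{x5}}
  V136: {{x5}}
  V145: {{x3,x4}}
  V146: {{x5}} {{x2,x3}}
  V156: {{x1,x4},{x2,x4},{x1,x2,x4}} {{x2,x6}}
  V245: {{x3,x4}} {{x3,x6},{x1,x3,x6}}
  V246: {{x1,x3},{x1,x3,x6}} {{x2,x3}}
  V256: {{x1,x3,x6}}
  V346: {{x5}}
  V456: {{x1,x3,x6}}
  V1245: {{x3,x4}}
  V1246: {{x2,x3}}
  V1346: {{x5}}
  V2456: {{x1,x3,x6}}
C dims 10,25,18,4; δ0: rk 8, SNF 1^8; δ1: rk 14, SNF 1^14; δ2: rk 4, SNF 1^4
Ȟ^0 = (10 − 8) − 0 = 2, so Ȟ^0 ≅ Z^2
Ȟ^1 = (25 − 14) − 8 = 3, so Ȟ^1 ≅ Z^3
Ȟ^2 = (18 − 4) − 14 = 0, so Ȟ^2 ≅ 0


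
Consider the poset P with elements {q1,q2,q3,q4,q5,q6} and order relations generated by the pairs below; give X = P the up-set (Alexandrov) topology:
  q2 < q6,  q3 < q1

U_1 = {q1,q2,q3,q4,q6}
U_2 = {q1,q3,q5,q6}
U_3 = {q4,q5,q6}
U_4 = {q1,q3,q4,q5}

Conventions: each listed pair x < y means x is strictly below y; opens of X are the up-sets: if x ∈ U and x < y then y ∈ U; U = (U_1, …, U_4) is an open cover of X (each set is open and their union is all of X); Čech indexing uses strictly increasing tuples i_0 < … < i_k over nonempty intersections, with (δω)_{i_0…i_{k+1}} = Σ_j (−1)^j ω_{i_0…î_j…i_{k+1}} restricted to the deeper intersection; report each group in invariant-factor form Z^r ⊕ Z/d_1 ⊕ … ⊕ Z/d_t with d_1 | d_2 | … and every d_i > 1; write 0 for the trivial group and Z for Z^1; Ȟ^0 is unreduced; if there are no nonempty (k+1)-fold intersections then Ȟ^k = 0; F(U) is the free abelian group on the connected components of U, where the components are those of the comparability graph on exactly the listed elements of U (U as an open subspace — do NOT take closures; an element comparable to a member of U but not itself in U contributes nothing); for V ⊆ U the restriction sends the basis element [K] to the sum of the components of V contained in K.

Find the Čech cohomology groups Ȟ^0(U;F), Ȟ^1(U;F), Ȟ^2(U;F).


Ȟ^0 = Z^4, Ȟ^1 = 0, Ȟ^2 = 0

intersection data:
  U12={q1,q3,q6} U13={q4,q6} U14={q1,q3,q4} U23={q5,q6} U24={q1,q3,q5} U34={q4,q5}
  U123={q6} U124={q1,q3} U134={q4} U234={q5}
components per intersection:
  U1: {q1,q3} {q2,q6} {q4}
  U2: {q1,q3} {q5} {q6}
  U3: {q4} {q5} {q6}
  U4: {q1,q3} {q4} {q5}
  U12: {q1,q3} {q6}
  U13: {q4} {q6}
  U14: {q1,q3} {q4}
  U23: {q5} {q6}
  U24: {q1,q3} {q5}
  U34: {q4} {q5}
  U123: {q6}
  U124: {q1,q3}
  U134: {q4}
  U234: {q5}
C dims 12,12,4; δ0: rk 8, SNF 1^8; δ1: rk 4, SNF 1^4
Ȟ^0 = (12 − 8) − 0 = 4, so Ȟ^0 ≅ Z^4
Ȟ^1 = (12 − 4) − 8 = 0, so Ȟ^1 ≅ 0
Ȟ^2 = (4 − 0) − 4 = 0, so Ȟ^2 ≅ 0


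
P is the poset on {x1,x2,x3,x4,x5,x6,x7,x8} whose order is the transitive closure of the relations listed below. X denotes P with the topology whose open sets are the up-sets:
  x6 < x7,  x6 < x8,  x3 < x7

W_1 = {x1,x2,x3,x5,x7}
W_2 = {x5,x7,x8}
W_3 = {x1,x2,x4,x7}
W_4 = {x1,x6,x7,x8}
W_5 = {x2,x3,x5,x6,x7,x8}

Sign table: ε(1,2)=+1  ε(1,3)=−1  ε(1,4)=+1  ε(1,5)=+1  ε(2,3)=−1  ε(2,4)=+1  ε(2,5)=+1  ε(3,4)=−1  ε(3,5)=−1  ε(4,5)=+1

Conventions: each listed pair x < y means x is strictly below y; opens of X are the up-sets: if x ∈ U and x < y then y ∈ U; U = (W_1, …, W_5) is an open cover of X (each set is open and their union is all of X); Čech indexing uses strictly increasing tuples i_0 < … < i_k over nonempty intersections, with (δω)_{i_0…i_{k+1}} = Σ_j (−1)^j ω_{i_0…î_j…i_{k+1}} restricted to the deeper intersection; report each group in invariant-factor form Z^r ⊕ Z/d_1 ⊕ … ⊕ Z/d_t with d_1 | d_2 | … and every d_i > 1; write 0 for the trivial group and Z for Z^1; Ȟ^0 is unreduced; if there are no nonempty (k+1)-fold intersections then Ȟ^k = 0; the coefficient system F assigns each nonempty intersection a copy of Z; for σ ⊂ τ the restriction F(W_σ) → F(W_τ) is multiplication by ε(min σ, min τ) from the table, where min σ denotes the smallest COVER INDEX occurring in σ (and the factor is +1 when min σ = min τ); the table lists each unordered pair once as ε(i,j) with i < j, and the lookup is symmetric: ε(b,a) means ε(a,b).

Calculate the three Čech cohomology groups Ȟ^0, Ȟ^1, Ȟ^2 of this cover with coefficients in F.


Ȟ^0 = Z,  Ȟ^1 = 0,  Ȟ^2 = 0

nerve simplices:
  W12={x5,x7} W13={x1,x2,x7} W14={x1,x7} W15={x2,x3,x5,x7} W23={x7} W24={x7,x8} W25={x5,x7,x8} W34={x1,x7} W35={x2,x7} W45={x6,x7,x8}
  W123={x7} W124={x7} W125={x5,x7} W134={x1,x7} W135={x2,x7} W145={x7} W234={x7} W235={x7} W245={x7,x8} W345={x7}
  W1234={x7} W1235={x7} W1245={x7} W1345={x7} W2345={x7}
  W12345={x7}
C dims 5,10,10,5; δ0: rk 4, SNF 1^4; δ1: rk 6, SNF 1^6; δ2: rk 4, SNF 1^4
degree 0: 5−4−0 = 1 → Ȟ^0 ≅ Z
degree 1: 10−6−4 = 0 → Ȟ^1 ≅ 0
degree 2: 10−4−6 = 0 → Ȟ^2 ≅ 0


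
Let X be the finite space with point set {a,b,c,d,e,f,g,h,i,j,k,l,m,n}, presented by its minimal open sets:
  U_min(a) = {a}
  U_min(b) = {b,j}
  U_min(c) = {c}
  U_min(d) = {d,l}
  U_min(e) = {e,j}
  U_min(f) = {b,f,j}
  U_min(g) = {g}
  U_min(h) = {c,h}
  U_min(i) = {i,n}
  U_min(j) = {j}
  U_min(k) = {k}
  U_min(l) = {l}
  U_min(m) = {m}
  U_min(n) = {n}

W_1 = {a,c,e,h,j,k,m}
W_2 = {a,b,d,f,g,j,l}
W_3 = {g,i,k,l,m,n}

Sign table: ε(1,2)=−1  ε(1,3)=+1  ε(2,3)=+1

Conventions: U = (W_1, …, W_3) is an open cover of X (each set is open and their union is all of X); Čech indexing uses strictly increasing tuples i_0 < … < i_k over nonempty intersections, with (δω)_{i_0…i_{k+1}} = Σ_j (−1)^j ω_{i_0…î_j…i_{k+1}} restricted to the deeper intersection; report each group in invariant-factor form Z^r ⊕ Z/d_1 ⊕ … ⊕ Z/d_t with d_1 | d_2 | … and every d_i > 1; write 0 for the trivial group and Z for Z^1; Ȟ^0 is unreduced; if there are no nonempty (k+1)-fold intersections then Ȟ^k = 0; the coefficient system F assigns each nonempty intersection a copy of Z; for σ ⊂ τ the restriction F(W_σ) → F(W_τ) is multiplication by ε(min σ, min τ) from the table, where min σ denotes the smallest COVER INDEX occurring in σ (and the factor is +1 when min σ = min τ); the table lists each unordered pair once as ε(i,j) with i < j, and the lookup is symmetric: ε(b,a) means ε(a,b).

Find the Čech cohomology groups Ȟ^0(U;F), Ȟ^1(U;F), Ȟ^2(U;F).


nerve of the cover:
  W12={a,j} W13={k,m} W23={g,l}
C dims 3,3; δ0: rk 3, SNF 1^2·2
Ȟ^0 = (3 − 3) − 0 = 0, so Ȟ^0 ≅ 0
Ȟ^1 = (3 − 0) − 3 = 0 plus torsion [2], so Ȟ^1 ≅ Z/2
Ȟ^2 = (0 − 0) − 0 = 0, so Ȟ^2 ≅ 0

Ȟ^0(U;F) ≅ 0, Ȟ^1(U;F) ≅ Z/2, Ȟ^2(U;F) ≅ 0


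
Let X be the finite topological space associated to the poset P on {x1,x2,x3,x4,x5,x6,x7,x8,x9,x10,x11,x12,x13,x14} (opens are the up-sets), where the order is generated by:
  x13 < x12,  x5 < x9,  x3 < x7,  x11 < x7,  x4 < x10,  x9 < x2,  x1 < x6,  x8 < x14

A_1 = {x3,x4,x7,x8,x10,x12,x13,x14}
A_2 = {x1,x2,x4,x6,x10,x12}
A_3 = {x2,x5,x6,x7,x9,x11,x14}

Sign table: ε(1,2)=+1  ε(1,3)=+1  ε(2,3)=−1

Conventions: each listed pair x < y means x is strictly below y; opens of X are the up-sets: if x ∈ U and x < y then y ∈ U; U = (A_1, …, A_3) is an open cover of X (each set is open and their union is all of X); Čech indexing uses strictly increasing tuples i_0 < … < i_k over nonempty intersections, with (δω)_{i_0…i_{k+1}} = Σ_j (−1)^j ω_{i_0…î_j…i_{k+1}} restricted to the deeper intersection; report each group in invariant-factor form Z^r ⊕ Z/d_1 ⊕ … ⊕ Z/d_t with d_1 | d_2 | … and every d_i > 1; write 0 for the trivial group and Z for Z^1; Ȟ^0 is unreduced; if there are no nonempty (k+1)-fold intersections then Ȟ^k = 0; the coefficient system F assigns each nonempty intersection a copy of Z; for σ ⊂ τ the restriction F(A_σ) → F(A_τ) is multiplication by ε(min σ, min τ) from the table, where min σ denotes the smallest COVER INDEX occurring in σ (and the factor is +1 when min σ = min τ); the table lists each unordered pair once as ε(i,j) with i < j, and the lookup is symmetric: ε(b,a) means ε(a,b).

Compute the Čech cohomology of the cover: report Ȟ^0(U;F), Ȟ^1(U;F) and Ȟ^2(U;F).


Ȟ^0 ≅ 0; Ȟ^1 ≅ Z/2; Ȟ^2 ≅ 0

nerve of the cover:
  A12={x4,x10,x12} A13={x7,x14} A23={x2,x6}
C dims 3,3; δ0: rk 3, SNF 1^2·2
Ȟ^0 = (3 − 3) − 0 = 0, so Ȟ^0 ≅ 0
Ȟ^1 = (3 − 0) − 3 = 0 plus torsion [2], so Ȟ^1 ≅ Z/2
Ȟ^2 = (0 − 0) − 0 = 0, so Ȟ^2 ≅ 0


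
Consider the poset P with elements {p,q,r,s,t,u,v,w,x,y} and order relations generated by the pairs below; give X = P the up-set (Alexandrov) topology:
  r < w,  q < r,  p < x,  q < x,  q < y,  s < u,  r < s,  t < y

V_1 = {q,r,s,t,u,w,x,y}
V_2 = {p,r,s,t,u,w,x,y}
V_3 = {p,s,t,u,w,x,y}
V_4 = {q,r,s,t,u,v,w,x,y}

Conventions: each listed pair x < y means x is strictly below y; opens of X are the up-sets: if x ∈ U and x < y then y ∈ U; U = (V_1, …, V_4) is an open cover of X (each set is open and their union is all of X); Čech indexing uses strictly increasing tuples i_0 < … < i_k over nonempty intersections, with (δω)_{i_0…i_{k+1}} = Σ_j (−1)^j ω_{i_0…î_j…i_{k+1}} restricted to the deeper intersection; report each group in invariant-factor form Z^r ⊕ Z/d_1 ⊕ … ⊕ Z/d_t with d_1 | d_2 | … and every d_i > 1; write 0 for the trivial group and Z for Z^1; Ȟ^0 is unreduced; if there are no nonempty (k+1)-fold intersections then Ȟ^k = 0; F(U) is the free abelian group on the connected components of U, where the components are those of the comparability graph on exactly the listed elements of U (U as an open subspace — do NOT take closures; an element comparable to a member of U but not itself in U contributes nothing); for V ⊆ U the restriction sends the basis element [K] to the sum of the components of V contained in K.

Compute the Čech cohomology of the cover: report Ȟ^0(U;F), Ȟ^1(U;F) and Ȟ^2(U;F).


intersection data:
  V12={r,s,t,u,w,x,y} V13={s,t,u,w,x,y} V14={q,r,s,t,u,w,x,y} V23={p,s,t,u,w,x,y} V24={r,s,t,u,w,x,y} V34={s,t,u,w,x,y}
  V123={s,t,u,w,x,y} V124={r,s,t,u,w,x,y} V134={s,t,u,w,x,y} V234={s,t,u,w,x,y}
  V1234={s,t,u,w,x,y}
components per intersection:
  V1: {q,r,s,t,u,w,x,y}
  V2: {p,x} {r,s,u,w} {t,y}
  V3: {p,x} {s,u} {t,y} {w}
  V4: {q,r,s,t,u,w,x,y} {v}
  V12: {r,s,u,w} {t,y} {x}
  V13: {s,u} {t,y} {w} {x}
  V14: {q,r,s,t,u,w,x,y}
  V23: {p,x} {s,u} {t,y} {w}
  V24: {r,s,u,w} {t,y} {x}
  V34: {s,u} {t,y} {w} {x}
  V123: {s,u} {t,y} {w} {x}
  V124: {r,s,u,w} {t,y} {x}
  V134: {s,u} {t,y} {w} {x}
  V234: {s,u} {t,y} {w} {x}
  V1234: {s,u} {t,y} {w} {x}
C dims 10,19,15,4; δ0: rk 8, SNF 1^8; δ1: rk 11, SNF 1^11; δ2: rk 4, SNF 1^4
Ȟ^0 = (10 − 8) − 0 = 2, so Ȟ^0 ≅ Z^2
Ȟ^1 = (19 − 11) − 8 = 0, so Ȟ^1 ≅ 0
Ȟ^2 = (15 − 4) − 11 = 0, so Ȟ^2 ≅ 0

Ȟ^0 = Z^2,  Ȟ^1 = 0,  Ȟ^2 = 0


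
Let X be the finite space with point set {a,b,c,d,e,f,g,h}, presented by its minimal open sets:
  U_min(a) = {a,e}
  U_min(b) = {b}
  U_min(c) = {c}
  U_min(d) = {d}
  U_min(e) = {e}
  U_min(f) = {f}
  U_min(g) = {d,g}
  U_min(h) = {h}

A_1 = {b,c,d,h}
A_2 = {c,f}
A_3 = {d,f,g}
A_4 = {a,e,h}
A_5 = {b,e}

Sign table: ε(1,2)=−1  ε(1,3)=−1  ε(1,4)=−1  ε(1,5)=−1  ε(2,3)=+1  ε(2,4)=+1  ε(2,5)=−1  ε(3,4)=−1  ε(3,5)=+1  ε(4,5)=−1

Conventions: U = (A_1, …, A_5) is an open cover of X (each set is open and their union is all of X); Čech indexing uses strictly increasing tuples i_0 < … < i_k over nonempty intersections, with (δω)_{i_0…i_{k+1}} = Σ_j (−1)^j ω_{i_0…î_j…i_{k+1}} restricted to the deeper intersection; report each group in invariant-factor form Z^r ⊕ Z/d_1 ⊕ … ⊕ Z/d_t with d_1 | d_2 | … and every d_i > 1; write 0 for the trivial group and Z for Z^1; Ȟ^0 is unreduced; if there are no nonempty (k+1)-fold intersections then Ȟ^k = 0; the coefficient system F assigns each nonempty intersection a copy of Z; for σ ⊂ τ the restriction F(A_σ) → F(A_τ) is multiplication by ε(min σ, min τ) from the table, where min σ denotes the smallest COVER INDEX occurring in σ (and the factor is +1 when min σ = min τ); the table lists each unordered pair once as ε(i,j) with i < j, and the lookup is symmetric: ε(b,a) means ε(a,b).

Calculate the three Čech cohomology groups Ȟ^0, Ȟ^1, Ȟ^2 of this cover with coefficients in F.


cover nerve:
  A12={c} A13={d} A14={h} A15={b} A23={f} A45={e}
C dims 5,6; δ0: rk 5, SNF 1^4·2
Ȟ^0: (5−5)−0=0 ⇒ 0
Ȟ^1: (6−0)−5=1 plus torsion [2] ⇒ Z ⊕ Z/2
Ȟ^2: (0−0)−0=0 ⇒ 0

Ȟ^0 ≅ 0; Ȟ^1 ≅ Z ⊕ Z/2; Ȟ^2 ≅ 0
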